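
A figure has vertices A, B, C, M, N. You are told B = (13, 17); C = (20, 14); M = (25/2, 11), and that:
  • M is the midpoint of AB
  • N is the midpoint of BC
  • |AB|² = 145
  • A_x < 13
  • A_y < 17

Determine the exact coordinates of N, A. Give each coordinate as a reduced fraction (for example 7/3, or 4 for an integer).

N = (33/2, 31/2)
A = (12, 5)

1. A_x = 12  [A = 2·M−B = 2·(25/2, 11)−(13, 17)]
2. A_y = 5  [A = 2·M−B = 2·(25/2, 11)−(13, 17)]
   so A = (12, 5)
3. N_x = 33/2  [2·N = B+C = (13, 17)+(20, 14)]
4. N_y = 31/2  [2·N = B+C = (13, 17)+(20, 14)]
   so N = (33/2, 31/2)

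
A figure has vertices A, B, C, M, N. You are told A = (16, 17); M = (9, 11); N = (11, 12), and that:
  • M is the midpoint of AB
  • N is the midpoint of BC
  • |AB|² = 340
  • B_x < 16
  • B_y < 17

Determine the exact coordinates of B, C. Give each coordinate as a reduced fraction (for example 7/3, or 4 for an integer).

B = (2, 5)
C = (20, 19)

1. B_x = 2  [B = 2·M−A = 2·(9, 11)−(16, 17)]
2. B_y = 5  [B = 2·M−A = 2·(9, 11)−(16, 17)]
   so B = (2, 5)
3. C_x = 20  [C = 2·N−B = 2·(11, 12)−(2, 5)]
4. C_y = 19  [C = 2·N−B = 2·(11, 12)−(2, 5)]
   so C = (20, 19)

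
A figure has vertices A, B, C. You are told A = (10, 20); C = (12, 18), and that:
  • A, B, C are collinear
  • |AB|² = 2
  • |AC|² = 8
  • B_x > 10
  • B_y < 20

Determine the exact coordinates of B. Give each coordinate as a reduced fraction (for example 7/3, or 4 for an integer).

B = (11, 19)

1. B_x = 11  [[A, B, C are collinear ⇒ -2x-2y+60=0] ∩ [|B−(10, 20)|²=2]]
2. B_y = 19  [[A, B, C are collinear ⇒ -2x-2y+60=0] ∩ [|B−(10, 20)|²=2]]
   so B = (11, 19)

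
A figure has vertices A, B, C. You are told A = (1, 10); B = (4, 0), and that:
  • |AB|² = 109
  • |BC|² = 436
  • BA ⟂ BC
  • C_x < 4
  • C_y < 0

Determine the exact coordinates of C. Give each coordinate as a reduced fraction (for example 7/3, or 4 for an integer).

1. C_x = -16  [[BA ⟂ BC ⇒ -3x+10y+12=0] ∩ [|C−(4, 0)|²=436]]
2. C_y = -6  [[BA ⟂ BC ⇒ -3x+10y+12=0] ∩ [|C−(4, 0)|²=436]]
   so C = (-16, -6)

C = (-16, -6)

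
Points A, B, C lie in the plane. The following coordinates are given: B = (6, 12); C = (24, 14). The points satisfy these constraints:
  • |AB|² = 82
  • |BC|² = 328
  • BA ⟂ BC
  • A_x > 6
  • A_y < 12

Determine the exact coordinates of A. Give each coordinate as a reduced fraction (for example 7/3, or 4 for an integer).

A = (7, 3)

1. A_x = 7  [[BA ⟂ BC ⇒ 18x+2y-132=0] ∩ [|A−(6, 12)|²=82]]
2. A_y = 3  [[BA ⟂ BC ⇒ 18x+2y-132=0] ∩ [|A−(6, 12)|²=82]]
   so A = (7, 3)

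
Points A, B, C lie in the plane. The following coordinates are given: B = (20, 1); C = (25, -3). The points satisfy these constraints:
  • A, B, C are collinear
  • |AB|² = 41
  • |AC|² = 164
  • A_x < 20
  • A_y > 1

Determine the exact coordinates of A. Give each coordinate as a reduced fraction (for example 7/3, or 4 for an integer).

A = (15, 5)

1. A_x = 15  [[A, B, C are collinear ⇒ 4x+5y-85=0] ∩ [|A−(20, 1)|²=41]]
2. A_y = 5  [[A, B, C are collinear ⇒ 4x+5y-85=0] ∩ [|A−(20, 1)|²=41]]
   so A = (15, 5)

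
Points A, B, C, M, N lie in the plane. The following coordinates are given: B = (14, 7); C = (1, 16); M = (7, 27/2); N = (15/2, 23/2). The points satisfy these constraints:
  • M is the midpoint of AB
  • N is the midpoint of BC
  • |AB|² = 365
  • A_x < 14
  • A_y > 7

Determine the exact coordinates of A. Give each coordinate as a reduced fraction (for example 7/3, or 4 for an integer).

A = (0, 20)

1. A_x = 0  [A = 2·M−B = 2·(7, 27/2)−(14, 7)]
2. A_y = 20  [A = 2·M−B = 2·(7, 27/2)−(14, 7)]
   so A = (0, 20)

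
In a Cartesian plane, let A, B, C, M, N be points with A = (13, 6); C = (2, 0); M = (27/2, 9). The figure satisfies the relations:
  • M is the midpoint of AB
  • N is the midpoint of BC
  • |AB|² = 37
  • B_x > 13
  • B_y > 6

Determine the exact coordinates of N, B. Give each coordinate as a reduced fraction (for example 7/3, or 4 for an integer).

1. B_x = 14  [B = 2·M−A = 2·(27/2, 9)−(13, 6)]
2. B_y = 12  [B = 2·M−A = 2·(27/2, 9)−(13, 6)]
   so B = (14, 12)
3. N_x = 8  [2·N = B+C = (14, 12)+(2, 0)]
4. N_y = 6  [2·N = B+C = (14, 12)+(2, 0)]
   so N = (8, 6)

N = (8, 6)
B = (14, 12)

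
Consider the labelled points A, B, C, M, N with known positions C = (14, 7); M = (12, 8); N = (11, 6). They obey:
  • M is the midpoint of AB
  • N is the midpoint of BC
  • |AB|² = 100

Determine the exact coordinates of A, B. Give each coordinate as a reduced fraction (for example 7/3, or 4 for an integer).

1. B_x = 8  [B = 2·N−C = 2·(11, 6)−(14, 7)]
2. B_y = 5  [B = 2·N−C = 2·(11, 6)−(14, 7)]
   so B = (8, 5)
3. A_x = 16  [A = 2·M−B = 2·(12, 8)−(8, 5)]
4. A_y = 11  [A = 2·M−B = 2·(12, 8)−(8, 5)]
   so A = (16, 11)

A = (16, 11)
B = (8, 5)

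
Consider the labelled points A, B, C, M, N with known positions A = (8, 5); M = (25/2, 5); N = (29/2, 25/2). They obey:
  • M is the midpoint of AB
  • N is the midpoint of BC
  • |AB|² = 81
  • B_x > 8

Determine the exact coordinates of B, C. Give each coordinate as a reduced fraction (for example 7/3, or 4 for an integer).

1. B_x = 17  [B = 2·M−A = 2·(25/2, 5)−(8, 5)]
2. B_y = 5  [B = 2·M−A = 2·(25/2, 5)−(8, 5)]
   so B = (17, 5)
3. C_x = 12  [C = 2·N−B = 2·(29/2, 25/2)−(17, 5)]
4. C_y = 20  [C = 2·N−B = 2·(29/2, 25/2)−(17, 5)]
   so C = (12, 20)

B = (17, 5)
C = (12, 20)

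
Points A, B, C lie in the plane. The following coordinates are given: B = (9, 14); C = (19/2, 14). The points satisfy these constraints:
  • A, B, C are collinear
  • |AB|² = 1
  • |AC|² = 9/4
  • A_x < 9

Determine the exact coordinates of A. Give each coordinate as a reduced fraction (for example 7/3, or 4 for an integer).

A = (8, 14)

1. A_x = 8  [[A, B, C are collinear ⇒ 1/2y-7=0] ∩ [|A−(9, 14)|²=1]]
2. A_y = 14  [[A, B, C are collinear ⇒ 1/2y-7=0] ∩ [|A−(9, 14)|²=1]]
   so A = (8, 14)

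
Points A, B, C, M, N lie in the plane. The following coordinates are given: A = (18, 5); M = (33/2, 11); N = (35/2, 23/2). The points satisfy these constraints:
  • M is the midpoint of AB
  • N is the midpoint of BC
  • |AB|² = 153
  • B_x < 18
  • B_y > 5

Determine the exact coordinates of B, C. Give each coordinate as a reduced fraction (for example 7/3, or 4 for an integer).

1. B_x = 15  [B = 2·M−A = 2·(33/2, 11)−(18, 5)]
2. B_y = 17  [B = 2·M−A = 2·(33/2, 11)−(18, 5)]
   so B = (15, 17)
3. C_x = 20  [C = 2·N−B = 2·(35/2, 23/2)−(15, 17)]
4. C_y = 6  [C = 2·N−B = 2·(35/2, 23/2)−(15, 17)]
   so C = (20, 6)

B = (15, 17)
C = (20, 6)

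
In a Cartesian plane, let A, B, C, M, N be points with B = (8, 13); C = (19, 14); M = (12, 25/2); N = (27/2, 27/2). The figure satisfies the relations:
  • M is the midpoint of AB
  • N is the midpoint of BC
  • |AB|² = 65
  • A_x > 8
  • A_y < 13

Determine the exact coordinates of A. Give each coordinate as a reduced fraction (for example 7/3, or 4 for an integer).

1. A_x = 16  [A = 2·M−B = 2·(12, 25/2)−(8, 13)]
2. A_y = 12  [A = 2·M−B = 2·(12, 25/2)−(8, 13)]
   so A = (16, 12)

A = (16, 12)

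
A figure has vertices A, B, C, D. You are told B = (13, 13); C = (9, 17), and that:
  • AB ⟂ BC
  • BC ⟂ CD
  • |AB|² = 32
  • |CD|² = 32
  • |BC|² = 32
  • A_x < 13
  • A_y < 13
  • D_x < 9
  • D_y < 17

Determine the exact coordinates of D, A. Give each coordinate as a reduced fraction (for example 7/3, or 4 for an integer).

D = (5, 13)
A = (9, 9)

1. D_x = 5  [[BC ⟂ CD ⇒ -4x+4y-32=0] ∩ [|D−(9, 17)|²=32]]
2. D_y = 13  [[BC ⟂ CD ⇒ -4x+4y-32=0] ∩ [|D−(9, 17)|²=32]]
   so D = (5, 13)
3. A_x = 9  [[AB ⟂ BC ⇒ 4x-4y=0] ∩ [|A−(13, 13)|²=32]]
4. A_y = 9  [[AB ⟂ BC ⇒ 4x-4y=0] ∩ [|A−(13, 13)|²=32]]
   so A = (9, 9)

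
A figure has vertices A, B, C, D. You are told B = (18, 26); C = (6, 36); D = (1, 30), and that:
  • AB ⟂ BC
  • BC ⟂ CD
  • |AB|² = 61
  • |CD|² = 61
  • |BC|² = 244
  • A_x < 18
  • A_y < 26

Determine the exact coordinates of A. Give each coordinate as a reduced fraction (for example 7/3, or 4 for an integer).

A = (13, 20)

1. A_x = 13  [[AB ⟂ BC ⇒ 12x-10y+44=0] ∩ [|A−(18, 26)|²=61]]
2. A_y = 20  [[AB ⟂ BC ⇒ 12x-10y+44=0] ∩ [|A−(18, 26)|²=61]]
   so A = (13, 20)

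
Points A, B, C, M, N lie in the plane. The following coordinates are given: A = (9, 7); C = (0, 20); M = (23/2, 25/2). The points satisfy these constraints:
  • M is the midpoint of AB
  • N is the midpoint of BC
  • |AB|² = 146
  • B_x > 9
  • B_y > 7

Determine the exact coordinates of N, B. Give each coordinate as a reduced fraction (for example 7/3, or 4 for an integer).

N = (7, 19)
B = (14, 18)

1. B_x = 14  [B = 2·M−A = 2·(23/2, 25/2)−(9, 7)]
2. B_y = 18  [B = 2·M−A = 2·(23/2, 25/2)−(9, 7)]
   so B = (14, 18)
3. N_x = 7  [2·N = B+C = (14, 18)+(0, 20)]
4. N_y = 19  [2·N = B+C = (14, 18)+(0, 20)]
   so N = (7, 19)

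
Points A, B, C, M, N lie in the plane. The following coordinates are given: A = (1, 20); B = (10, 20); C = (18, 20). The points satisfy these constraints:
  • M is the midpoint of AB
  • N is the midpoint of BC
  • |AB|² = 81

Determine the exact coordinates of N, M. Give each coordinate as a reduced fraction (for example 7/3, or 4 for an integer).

1. M_x = 11/2  [2·M = A+B = (1, 20)+(10, 20)]
2. M_y = 20  [2·M = A+B = (1, 20)+(10, 20)]
   so M = (11/2, 20)
3. N_x = 14  [2·N = B+C = (10, 20)+(18, 20)]
4. N_y = 20  [2·N = B+C = (10, 20)+(18, 20)]
   so N = (14, 20)

N = (14, 20)
M = (11/2, 20)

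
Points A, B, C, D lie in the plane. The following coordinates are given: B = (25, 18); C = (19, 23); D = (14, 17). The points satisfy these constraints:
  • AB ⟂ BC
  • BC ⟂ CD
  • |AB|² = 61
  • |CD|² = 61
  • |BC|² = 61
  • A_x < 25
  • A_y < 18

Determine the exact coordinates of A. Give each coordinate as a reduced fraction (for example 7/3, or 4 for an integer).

A = (20, 12)

1. A_x = 20  [[AB ⟂ BC ⇒ 6x-5y-60=0] ∩ [|A−(25, 18)|²=61]]
2. A_y = 12  [[AB ⟂ BC ⇒ 6x-5y-60=0] ∩ [|A−(25, 18)|²=61]]
   so A = (20, 12)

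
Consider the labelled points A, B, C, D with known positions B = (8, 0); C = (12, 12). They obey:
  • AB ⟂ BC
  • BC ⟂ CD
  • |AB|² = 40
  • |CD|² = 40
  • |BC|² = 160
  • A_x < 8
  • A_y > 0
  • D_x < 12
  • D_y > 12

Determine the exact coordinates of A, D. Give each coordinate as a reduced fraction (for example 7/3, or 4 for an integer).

A = (2, 2)
D = (6, 14)

1. A_x = 2  [[AB ⟂ BC ⇒ -4x-12y+32=0] ∩ [|A−(8, 0)|²=40]]
2. A_y = 2  [[AB ⟂ BC ⇒ -4x-12y+32=0] ∩ [|A−(8, 0)|²=40]]
   so A = (2, 2)
3. D_x = 6  [[BC ⟂ CD ⇒ 4x+12y-192=0] ∩ [|D−(12, 12)|²=40]]
4. D_y = 14  [[BC ⟂ CD ⇒ 4x+12y-192=0] ∩ [|D−(12, 12)|²=40]]
   so D = (6, 14)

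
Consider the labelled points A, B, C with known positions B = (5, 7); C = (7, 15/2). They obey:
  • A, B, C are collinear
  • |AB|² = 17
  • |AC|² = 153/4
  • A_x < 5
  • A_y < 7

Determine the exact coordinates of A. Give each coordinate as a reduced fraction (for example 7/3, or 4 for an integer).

1. A_x = 1  [[A, B, C are collinear ⇒ -1/2x+2y-23/2=0] ∩ [|A−(5, 7)|²=17]]
2. A_y = 6  [[A, B, C are collinear ⇒ -1/2x+2y-23/2=0] ∩ [|A−(5, 7)|²=17]]
   so A = (1, 6)

A = (1, 6)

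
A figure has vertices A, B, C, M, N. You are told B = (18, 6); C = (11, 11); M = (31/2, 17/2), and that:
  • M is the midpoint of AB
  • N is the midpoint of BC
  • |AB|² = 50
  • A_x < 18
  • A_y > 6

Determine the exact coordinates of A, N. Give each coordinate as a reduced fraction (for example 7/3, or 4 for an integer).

A = (13, 11)
N = (29/2, 17/2)

1. A_x = 13  [A = 2·M−B = 2·(31/2, 17/2)−(18, 6)]
2. A_y = 11  [A = 2·M−B = 2·(31/2, 17/2)−(18, 6)]
   so A = (13, 11)
3. N_x = 29/2  [2·N = B+C = (18, 6)+(11, 11)]
4. N_y = 17/2  [2·N = B+C = (18, 6)+(11, 11)]
   so N = (29/2, 17/2)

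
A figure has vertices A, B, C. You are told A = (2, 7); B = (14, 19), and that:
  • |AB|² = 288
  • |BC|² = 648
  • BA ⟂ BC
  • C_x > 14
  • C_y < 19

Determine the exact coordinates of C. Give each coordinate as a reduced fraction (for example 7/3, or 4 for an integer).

1. C_x = 32  [[BA ⟂ BC ⇒ -12x-12y+396=0] ∩ [|C−(14, 19)|²=648]]
2. C_y = 1  [[BA ⟂ BC ⇒ -12x-12y+396=0] ∩ [|C−(14, 19)|²=648]]
   so C = (32, 1)

C = (32, 1)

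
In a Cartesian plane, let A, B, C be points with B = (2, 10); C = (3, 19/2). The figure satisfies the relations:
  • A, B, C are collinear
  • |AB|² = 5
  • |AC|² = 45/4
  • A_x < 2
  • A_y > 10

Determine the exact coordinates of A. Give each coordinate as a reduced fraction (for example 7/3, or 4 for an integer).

A = (0, 11)

1. A_x = 0  [[A, B, C are collinear ⇒ 1/2x+1y-11=0] ∩ [|A−(2, 10)|²=5]]
2. A_y = 11  [[A, B, C are collinear ⇒ 1/2x+1y-11=0] ∩ [|A−(2, 10)|²=5]]
   so A = (0, 11)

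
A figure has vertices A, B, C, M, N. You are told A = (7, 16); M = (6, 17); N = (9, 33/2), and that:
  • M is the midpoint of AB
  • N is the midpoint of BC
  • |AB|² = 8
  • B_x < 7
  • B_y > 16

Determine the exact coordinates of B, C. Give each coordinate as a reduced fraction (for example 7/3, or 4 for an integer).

1. B_x = 5  [B = 2·M−A = 2·(6, 17)−(7, 16)]
2. B_y = 18  [B = 2·M−A = 2·(6, 17)−(7, 16)]
   so B = (5, 18)
3. C_x = 13  [C = 2·N−B = 2·(9, 33/2)−(5, 18)]
4. C_y = 15  [C = 2·N−B = 2·(9, 33/2)−(5, 18)]
   so C = (13, 15)

B = (5, 18)
C = (13, 15)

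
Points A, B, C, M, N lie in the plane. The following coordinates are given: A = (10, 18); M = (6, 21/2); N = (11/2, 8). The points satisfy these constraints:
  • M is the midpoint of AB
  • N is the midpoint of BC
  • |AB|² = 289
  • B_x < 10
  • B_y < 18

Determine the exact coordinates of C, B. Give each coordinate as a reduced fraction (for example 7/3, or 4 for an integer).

1. B_x = 2  [B = 2·M−A = 2·(6, 21/2)−(10, 18)]
2. B_y = 3  [B = 2·M−A = 2·(6, 21/2)−(10, 18)]
   so B = (2, 3)
3. C_x = 9  [C = 2·N−B = 2·(11/2, 8)−(2, 3)]
4. C_y = 13  [C = 2·N−B = 2·(11/2, 8)−(2, 3)]
   so C = (9, 13)

C = (9, 13)
B = (2, 3)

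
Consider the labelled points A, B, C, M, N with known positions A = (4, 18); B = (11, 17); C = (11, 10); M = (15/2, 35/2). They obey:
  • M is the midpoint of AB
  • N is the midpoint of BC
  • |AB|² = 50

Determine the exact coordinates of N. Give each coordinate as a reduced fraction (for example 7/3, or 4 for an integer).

1. N_x = 11  [2·N = B+C = (11, 17)+(11, 10)]
2. N_y = 27/2  [2·N = B+C = (11, 17)+(11, 10)]
   so N = (11, 27/2)

N = (11, 27/2)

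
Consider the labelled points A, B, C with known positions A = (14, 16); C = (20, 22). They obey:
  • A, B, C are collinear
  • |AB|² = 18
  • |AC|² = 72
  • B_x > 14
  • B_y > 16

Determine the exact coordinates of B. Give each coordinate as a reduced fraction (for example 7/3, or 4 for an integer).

1. B_x = 17  [[A, B, C are collinear ⇒ 6x-6y+12=0] ∩ [|B−(14, 16)|²=18]]
2. B_y = 19  [[A, B, C are collinear ⇒ 6x-6y+12=0] ∩ [|B−(14, 16)|²=18]]
   so B = (17, 19)

B = (17, 19)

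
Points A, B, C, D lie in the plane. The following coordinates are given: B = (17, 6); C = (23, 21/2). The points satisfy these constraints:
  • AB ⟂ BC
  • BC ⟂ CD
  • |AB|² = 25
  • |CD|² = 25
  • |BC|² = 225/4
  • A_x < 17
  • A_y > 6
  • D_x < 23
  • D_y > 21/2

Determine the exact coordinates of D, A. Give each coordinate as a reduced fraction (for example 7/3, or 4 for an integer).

D = (20, 29/2)
A = (14, 10)

1. D_x = 20  [[BC ⟂ CD ⇒ 6x+9/2y-741/4=0] ∩ [|D−(23, 21/2)|²=25]]
2. D_y = 29/2  [[BC ⟂ CD ⇒ 6x+9/2y-741/4=0] ∩ [|D−(23, 21/2)|²=25]]
   so D = (20, 29/2)
3. A_x = 14  [[AB ⟂ BC ⇒ -6x-9/2y+129=0] ∩ [|A−(17, 6)|²=25]]
4. A_y = 10  [[AB ⟂ BC ⇒ -6x-9/2y+129=0] ∩ [|A−(17, 6)|²=25]]
   so A = (14, 10)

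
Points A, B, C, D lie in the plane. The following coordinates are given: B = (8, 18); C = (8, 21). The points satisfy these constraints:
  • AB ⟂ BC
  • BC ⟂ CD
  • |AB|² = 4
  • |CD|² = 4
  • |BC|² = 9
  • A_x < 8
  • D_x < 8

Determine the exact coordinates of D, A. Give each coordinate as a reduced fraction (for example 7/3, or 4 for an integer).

1. D_x = 6  [[BC ⟂ CD ⇒ 3y-63=0] ∩ [|D−(8, 21)|²=4]]
2. D_y = 21  [[BC ⟂ CD ⇒ 3y-63=0] ∩ [|D−(8, 21)|²=4]]
   so D = (6, 21)
3. A_x = 6  [[AB ⟂ BC ⇒ -3y+54=0] ∩ [|A−(8, 18)|²=4]]
4. A_y = 18  [[AB ⟂ BC ⇒ -3y+54=0] ∩ [|A−(8, 18)|²=4]]
   so A = (6, 18)

D = (6, 21)
A = (6, 18)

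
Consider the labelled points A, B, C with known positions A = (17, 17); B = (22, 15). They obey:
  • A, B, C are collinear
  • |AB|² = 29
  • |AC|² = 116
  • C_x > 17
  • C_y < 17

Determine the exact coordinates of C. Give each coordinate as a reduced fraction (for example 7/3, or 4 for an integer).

1. C_x = 27  [[A, B, C are collinear ⇒ 2x+5y-119=0] ∩ [|C−(17, 17)|²=116]]
2. C_y = 13  [[A, B, C are collinear ⇒ 2x+5y-119=0] ∩ [|C−(17, 17)|²=116]]
   so C = (27, 13)

C = (27, 13)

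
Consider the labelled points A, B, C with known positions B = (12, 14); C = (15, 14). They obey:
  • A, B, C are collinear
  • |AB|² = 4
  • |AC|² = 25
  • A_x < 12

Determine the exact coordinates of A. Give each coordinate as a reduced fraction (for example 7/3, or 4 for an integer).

A = (10, 14)

1. A_x = 10  [[A, B, C are collinear ⇒ 3y-42=0] ∩ [|A−(12, 14)|²=4]]
2. A_y = 14  [[A, B, C are collinear ⇒ 3y-42=0] ∩ [|A−(12, 14)|²=4]]
   so A = (10, 14)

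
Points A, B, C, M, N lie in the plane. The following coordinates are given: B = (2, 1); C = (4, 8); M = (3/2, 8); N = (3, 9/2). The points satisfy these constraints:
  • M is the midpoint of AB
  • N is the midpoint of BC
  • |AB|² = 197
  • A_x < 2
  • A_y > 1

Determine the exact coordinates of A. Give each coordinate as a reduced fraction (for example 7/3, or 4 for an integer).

1. A_x = 1  [A = 2·M−B = 2·(3/2, 8)−(2, 1)]
2. A_y = 15  [A = 2·M−B = 2·(3/2, 8)−(2, 1)]
   so A = (1, 15)

A = (1, 15)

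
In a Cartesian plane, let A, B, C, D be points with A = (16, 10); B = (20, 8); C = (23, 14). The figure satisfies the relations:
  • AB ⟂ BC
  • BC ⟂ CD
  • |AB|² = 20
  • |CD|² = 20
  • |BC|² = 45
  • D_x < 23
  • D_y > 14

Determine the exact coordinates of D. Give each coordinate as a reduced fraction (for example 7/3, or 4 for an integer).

D = (19, 16)

1. D_x = 19  [[BC ⟂ CD ⇒ 3x+6y-153=0] ∩ [|D−(23, 14)|²=20]]
2. D_y = 16  [[BC ⟂ CD ⇒ 3x+6y-153=0] ∩ [|D−(23, 14)|²=20]]
   so D = (19, 16)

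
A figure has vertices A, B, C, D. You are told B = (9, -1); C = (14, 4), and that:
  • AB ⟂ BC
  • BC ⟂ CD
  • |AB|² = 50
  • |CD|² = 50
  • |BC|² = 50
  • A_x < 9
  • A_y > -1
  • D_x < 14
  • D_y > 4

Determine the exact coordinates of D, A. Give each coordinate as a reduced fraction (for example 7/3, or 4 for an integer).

1. D_x = 9  [[BC ⟂ CD ⇒ 5x+5y-90=0] ∩ [|D−(14, 4)|²=50]]
2. D_y = 9  [[BC ⟂ CD ⇒ 5x+5y-90=0] ∩ [|D−(14, 4)|²=50]]
   so D = (9, 9)
3. A_x = 4  [[AB ⟂ BC ⇒ -5x-5y+40=0] ∩ [|A−(9, -1)|²=50]]
4. A_y = 4  [[AB ⟂ BC ⇒ -5x-5y+40=0] ∩ [|A−(9, -1)|²=50]]
   so A = (4, 4)

D = (9, 9)
A = (4, 4)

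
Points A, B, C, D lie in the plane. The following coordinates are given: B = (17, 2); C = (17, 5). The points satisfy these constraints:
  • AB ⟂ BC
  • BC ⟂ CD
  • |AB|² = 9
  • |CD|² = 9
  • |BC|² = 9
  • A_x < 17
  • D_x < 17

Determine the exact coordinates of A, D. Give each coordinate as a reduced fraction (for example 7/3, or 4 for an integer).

A = (14, 2)
D = (14, 5)

1. A_x = 14  [[AB ⟂ BC ⇒ -3y+6=0] ∩ [|A−(17, 2)|²=9]]
2. A_y = 2  [[AB ⟂ BC ⇒ -3y+6=0] ∩ [|A−(17, 2)|²=9]]
   so A = (14, 2)
3. D_x = 14  [[BC ⟂ CD ⇒ 3y-15=0] ∩ [|D−(17, 5)|²=9]]
4. D_y = 5  [[BC ⟂ CD ⇒ 3y-15=0] ∩ [|D−(17, 5)|²=9]]
   so D = (14, 5)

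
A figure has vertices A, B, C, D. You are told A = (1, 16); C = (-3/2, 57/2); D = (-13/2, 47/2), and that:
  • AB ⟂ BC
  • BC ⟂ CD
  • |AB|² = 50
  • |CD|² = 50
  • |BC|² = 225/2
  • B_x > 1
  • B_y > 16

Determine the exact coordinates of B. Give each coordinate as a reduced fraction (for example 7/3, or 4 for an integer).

1. B_x = 6  [[BC ⟂ CD ⇒ 5x+5y-135=0] ∩ [|B−(1, 16)|²=50]]
2. B_y = 21  [[BC ⟂ CD ⇒ 5x+5y-135=0] ∩ [|B−(1, 16)|²=50]]
   so B = (6, 21)

B = (6, 21)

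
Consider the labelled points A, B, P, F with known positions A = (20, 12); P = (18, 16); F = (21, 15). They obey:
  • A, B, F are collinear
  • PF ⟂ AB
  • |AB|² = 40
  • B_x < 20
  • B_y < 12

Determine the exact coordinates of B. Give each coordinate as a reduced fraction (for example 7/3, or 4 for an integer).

1. B_x = 18  [[A, B, F are collinear ⇒ 3x-1y-48=0] ∩ [|B−(20, 12)|²=40]]
2. B_y = 6  [[A, B, F are collinear ⇒ 3x-1y-48=0] ∩ [|B−(20, 12)|²=40]]
   so B = (18, 6)

B = (18, 6)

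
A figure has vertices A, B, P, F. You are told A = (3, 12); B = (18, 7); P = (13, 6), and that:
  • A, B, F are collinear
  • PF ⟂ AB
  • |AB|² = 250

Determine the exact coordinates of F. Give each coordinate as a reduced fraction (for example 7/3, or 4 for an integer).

1. F_x = 69/5  [[A, B, F are collinear ⇒ 5x+15y-195=0] ∩ [PF ⟂ AB ⇒ 15x-5y-165=0]]
2. F_y = 42/5  [[A, B, F are collinear ⇒ 5x+15y-195=0] ∩ [PF ⟂ AB ⇒ 15x-5y-165=0]]
   so F = (69/5, 42/5)

F = (69/5, 42/5)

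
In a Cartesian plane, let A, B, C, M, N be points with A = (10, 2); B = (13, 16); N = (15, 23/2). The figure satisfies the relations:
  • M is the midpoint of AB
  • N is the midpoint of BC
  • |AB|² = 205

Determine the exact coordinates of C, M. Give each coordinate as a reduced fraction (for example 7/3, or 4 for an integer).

C = (17, 7)
M = (23/2, 9)

1. M_x = 23/2  [2·M = A+B = (10, 2)+(13, 16)]
2. M_y = 9  [2·M = A+B = (10, 2)+(13, 16)]
   so M = (23/2, 9)
3. C_x = 17  [C = 2·N−B = 2·(15, 23/2)−(13, 16)]
4. C_y = 7  [C = 2·N−B = 2·(15, 23/2)−(13, 16)]
   so C = (17, 7)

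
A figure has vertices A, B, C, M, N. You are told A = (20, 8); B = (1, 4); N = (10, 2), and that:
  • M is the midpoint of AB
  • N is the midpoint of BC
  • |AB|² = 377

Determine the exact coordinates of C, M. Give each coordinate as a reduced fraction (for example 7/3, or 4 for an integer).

1. M_x = 21/2  [2·M = A+B = (20, 8)+(1, 4)]
2. M_y = 6  [2·M = A+B = (20, 8)+(1, 4)]
   so M = (21/2, 6)
3. C_x = 19  [C = 2·N−B = 2·(10, 2)−(1, 4)]
4. C_y = 0  [C = 2·N−B = 2·(10, 2)−(1, 4)]
   so C = (19, 0)

C = (19, 0)
M = (21/2, 6)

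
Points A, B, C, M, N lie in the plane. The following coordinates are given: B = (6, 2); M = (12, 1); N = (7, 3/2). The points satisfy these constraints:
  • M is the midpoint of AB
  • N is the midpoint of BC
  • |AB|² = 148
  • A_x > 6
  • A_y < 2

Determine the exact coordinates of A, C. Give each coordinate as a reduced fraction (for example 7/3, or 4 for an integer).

A = (18, 0)
C = (8, 1)

1. A_x = 18  [A = 2·M−B = 2·(12, 1)−(6, 2)]
2. A_y = 0  [A = 2·M−B = 2·(12, 1)−(6, 2)]
   so A = (18, 0)
3. C_x = 8  [C = 2·N−B = 2·(7, 3/2)−(6, 2)]
4. C_y = 1  [C = 2·N−B = 2·(7, 3/2)−(6, 2)]
   so C = (8, 1)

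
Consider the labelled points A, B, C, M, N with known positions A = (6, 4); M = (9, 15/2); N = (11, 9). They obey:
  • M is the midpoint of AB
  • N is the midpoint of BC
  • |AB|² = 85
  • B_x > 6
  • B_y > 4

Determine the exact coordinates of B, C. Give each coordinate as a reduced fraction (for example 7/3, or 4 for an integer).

1. B_x = 12  [B = 2·M−A = 2·(9, 15/2)−(6, 4)]
2. B_y = 11  [B = 2·M−A = 2·(9, 15/2)−(6, 4)]
   so B = (12, 11)
3. C_x = 10  [C = 2·N−B = 2·(11, 9)−(12, 11)]
4. C_y = 7  [C = 2·N−B = 2·(11, 9)−(12, 11)]
   so C = (10, 7)

B = (12, 11)
C = (10, 7)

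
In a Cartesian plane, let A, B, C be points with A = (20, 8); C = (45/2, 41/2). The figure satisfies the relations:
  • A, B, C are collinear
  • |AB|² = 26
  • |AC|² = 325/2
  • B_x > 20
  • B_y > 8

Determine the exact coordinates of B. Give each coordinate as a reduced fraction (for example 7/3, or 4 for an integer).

B = (21, 13)

1. B_x = 21  [[A, B, C are collinear ⇒ 25/2x-5/2y-230=0] ∩ [|B−(20, 8)|²=26]]
2. B_y = 13  [[A, B, C are collinear ⇒ 25/2x-5/2y-230=0] ∩ [|B−(20, 8)|²=26]]
   so B = (21, 13)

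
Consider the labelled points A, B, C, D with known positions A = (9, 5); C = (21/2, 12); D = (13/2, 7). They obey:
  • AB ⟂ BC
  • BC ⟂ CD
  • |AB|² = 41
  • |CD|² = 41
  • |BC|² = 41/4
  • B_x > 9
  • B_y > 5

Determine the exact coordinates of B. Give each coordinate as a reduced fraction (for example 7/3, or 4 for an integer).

1. B_x = 13  [[BC ⟂ CD ⇒ 4x+5y-102=0] ∩ [|B−(9, 5)|²=41]]
2. B_y = 10  [[BC ⟂ CD ⇒ 4x+5y-102=0] ∩ [|B−(9, 5)|²=41]]
   so B = (13, 10)

B = (13, 10)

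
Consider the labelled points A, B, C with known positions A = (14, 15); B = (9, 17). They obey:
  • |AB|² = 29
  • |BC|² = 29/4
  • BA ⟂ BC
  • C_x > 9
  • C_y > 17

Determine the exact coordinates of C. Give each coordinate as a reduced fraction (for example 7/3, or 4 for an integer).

1. C_x = 10  [[BA ⟂ BC ⇒ 5x-2y-11=0] ∩ [|C−(9, 17)|²=29/4]]
2. C_y = 39/2  [[BA ⟂ BC ⇒ 5x-2y-11=0] ∩ [|C−(9, 17)|²=29/4]]
   so C = (10, 39/2)

C = (10, 39/2)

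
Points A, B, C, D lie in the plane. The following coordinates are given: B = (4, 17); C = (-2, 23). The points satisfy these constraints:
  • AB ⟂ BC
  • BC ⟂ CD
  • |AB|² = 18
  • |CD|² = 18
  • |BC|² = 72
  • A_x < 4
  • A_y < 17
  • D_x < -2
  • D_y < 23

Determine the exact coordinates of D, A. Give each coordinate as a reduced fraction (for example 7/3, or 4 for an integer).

1. D_x = -5  [[BC ⟂ CD ⇒ -6x+6y-150=0] ∩ [|D−(-2, 23)|²=18]]
2. D_y = 20  [[BC ⟂ CD ⇒ -6x+6y-150=0] ∩ [|D−(-2, 23)|²=18]]
   so D = (-5, 20)
3. A_x = 1  [[AB ⟂ BC ⇒ 6x-6y+78=0] ∩ [|A−(4, 17)|²=18]]
4. A_y = 14  [[AB ⟂ BC ⇒ 6x-6y+78=0] ∩ [|A−(4, 17)|²=18]]
   so A = (1, 14)

D = (-5, 20)
A = (1, 14)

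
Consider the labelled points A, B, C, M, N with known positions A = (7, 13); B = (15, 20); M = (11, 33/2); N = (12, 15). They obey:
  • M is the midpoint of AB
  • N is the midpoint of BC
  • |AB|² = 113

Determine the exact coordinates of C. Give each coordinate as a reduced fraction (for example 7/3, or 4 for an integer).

C = (9, 10)

1. C_x = 9  [C = 2·N−B = 2·(12, 15)−(15, 20)]
2. C_y = 10  [C = 2·N−B = 2·(12, 15)−(15, 20)]
   so C = (9, 10)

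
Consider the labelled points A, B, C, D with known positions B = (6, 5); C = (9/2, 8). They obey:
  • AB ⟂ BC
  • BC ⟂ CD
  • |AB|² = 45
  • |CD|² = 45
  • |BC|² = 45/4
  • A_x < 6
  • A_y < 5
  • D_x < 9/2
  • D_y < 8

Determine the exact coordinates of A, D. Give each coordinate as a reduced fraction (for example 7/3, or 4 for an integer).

A = (0, 2)
D = (-3/2, 5)

1. A_x = 0  [[AB ⟂ BC ⇒ 3/2x-3y+6=0] ∩ [|A−(6, 5)|²=45]]
2. A_y = 2  [[AB ⟂ BC ⇒ 3/2x-3y+6=0] ∩ [|A−(6, 5)|²=45]]
   so A = (0, 2)
3. D_x = -3/2  [[BC ⟂ CD ⇒ -3/2x+3y-69/4=0] ∩ [|D−(9/2, 8)|²=45]]
4. D_y = 5  [[BC ⟂ CD ⇒ -3/2x+3y-69/4=0] ∩ [|D−(9/2, 8)|²=45]]
   so D = (-3/2, 5)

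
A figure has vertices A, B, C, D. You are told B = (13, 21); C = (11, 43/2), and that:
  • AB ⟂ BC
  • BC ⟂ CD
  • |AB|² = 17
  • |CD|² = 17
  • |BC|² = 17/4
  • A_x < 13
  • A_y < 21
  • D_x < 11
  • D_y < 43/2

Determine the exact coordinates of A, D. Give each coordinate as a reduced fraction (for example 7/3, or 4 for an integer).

A = (12, 17)
D = (10, 35/2)

1. A_x = 12  [[AB ⟂ BC ⇒ 2x-1/2y-31/2=0] ∩ [|A−(13, 21)|²=17]]
2. A_y = 17  [[AB ⟂ BC ⇒ 2x-1/2y-31/2=0] ∩ [|A−(13, 21)|²=17]]
   so A = (12, 17)
3. D_x = 10  [[BC ⟂ CD ⇒ -2x+1/2y+45/4=0] ∩ [|D−(11, 43/2)|²=17]]
4. D_y = 35/2  [[BC ⟂ CD ⇒ -2x+1/2y+45/4=0] ∩ [|D−(11, 43/2)|²=17]]
   so D = (10, 35/2)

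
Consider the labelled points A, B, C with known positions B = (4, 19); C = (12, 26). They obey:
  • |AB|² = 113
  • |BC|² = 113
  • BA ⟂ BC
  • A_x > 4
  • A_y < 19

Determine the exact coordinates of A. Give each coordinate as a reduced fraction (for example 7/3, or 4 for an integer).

1. A_x = 11  [[BA ⟂ BC ⇒ 8x+7y-165=0] ∩ [|A−(4, 19)|²=113]]
2. A_y = 11  [[BA ⟂ BC ⇒ 8x+7y-165=0] ∩ [|A−(4, 19)|²=113]]
   so A = (11, 11)

A = (11, 11)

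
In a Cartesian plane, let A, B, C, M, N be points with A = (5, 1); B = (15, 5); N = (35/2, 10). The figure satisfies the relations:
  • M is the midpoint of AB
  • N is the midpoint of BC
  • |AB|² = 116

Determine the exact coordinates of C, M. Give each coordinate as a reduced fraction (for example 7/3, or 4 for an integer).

C = (20, 15)
M = (10, 3)

1. M_x = 10  [2·M = A+B = (5, 1)+(15, 5)]
2. M_y = 3  [2·M = A+B = (5, 1)+(15, 5)]
   so M = (10, 3)
3. C_x = 20  [C = 2·N−B = 2·(35/2, 10)−(15, 5)]
4. C_y = 15  [C = 2·N−B = 2·(35/2, 10)−(15, 5)]
   so C = (20, 15)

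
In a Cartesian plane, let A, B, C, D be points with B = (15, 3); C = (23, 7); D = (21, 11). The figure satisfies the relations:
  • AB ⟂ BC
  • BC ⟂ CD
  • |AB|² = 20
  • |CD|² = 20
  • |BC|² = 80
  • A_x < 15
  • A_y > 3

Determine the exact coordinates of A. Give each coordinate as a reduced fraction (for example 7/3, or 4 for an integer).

A = (13, 7)

1. A_x = 13  [[AB ⟂ BC ⇒ -8x-4y+132=0] ∩ [|A−(15, 3)|²=20]]
2. A_y = 7  [[AB ⟂ BC ⇒ -8x-4y+132=0] ∩ [|A−(15, 3)|²=20]]
   so A = (13, 7)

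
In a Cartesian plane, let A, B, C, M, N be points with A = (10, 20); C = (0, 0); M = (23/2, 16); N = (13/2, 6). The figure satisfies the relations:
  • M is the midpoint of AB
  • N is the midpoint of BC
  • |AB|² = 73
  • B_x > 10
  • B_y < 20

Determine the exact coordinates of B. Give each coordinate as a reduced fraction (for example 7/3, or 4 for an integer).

1. B_x = 13  [B = 2·M−A = 2·(23/2, 16)−(10, 20)]
2. B_y = 12  [B = 2·M−A = 2·(23/2, 16)−(10, 20)]
   so B = (13, 12)

B = (13, 12)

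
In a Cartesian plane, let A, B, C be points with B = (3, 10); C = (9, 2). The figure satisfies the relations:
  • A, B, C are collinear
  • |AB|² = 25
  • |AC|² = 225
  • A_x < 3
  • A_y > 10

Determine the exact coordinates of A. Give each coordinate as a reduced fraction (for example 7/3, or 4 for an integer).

1. A_x = 0  [[A, B, C are collinear ⇒ 8x+6y-84=0] ∩ [|A−(3, 10)|²=25]]
2. A_y = 14  [[A, B, C are collinear ⇒ 8x+6y-84=0] ∩ [|A−(3, 10)|²=25]]
   so A = (0, 14)

A = (0, 14)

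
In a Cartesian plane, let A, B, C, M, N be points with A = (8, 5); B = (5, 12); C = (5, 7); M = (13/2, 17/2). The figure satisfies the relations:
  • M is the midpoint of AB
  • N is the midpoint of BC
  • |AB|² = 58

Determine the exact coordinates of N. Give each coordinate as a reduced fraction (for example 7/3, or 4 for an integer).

N = (5, 19/2)

1. N_x = 5  [2·N = B+C = (5, 12)+(5, 7)]
2. N_y = 19/2  [2·N = B+C = (5, 12)+(5, 7)]
   so N = (5, 19/2)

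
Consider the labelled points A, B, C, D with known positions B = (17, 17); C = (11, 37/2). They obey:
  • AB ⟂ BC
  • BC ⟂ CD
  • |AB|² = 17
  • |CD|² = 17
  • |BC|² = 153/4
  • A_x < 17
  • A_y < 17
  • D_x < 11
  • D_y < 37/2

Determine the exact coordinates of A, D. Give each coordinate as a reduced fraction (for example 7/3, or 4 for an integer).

A = (16, 13)
D = (10, 29/2)

1. A_x = 16  [[AB ⟂ BC ⇒ 6x-3/2y-153/2=0] ∩ [|A−(17, 17)|²=17]]
2. A_y = 13  [[AB ⟂ BC ⇒ 6x-3/2y-153/2=0] ∩ [|A−(17, 17)|²=17]]
   so A = (16, 13)
3. D_x = 10  [[BC ⟂ CD ⇒ -6x+3/2y+153/4=0] ∩ [|D−(11, 37/2)|²=17]]
4. D_y = 29/2  [[BC ⟂ CD ⇒ -6x+3/2y+153/4=0] ∩ [|D−(11, 37/2)|²=17]]
   so D = (10, 29/2)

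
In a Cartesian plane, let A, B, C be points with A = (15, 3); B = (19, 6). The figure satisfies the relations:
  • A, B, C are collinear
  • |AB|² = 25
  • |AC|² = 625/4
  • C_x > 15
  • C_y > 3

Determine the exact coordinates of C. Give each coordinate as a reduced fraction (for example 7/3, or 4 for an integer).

1. C_x = 25  [[A, B, C are collinear ⇒ -3x+4y+33=0] ∩ [|C−(15, 3)|²=625/4]]
2. C_y = 21/2  [[A, B, C are collinear ⇒ -3x+4y+33=0] ∩ [|C−(15, 3)|²=625/4]]
   so C = (25, 21/2)

C = (25, 21/2)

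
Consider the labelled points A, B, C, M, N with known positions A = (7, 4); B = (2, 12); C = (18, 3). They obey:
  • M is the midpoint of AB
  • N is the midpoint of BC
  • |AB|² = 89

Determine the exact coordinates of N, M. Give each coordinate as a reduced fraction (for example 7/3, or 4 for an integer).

1. M_x = 9/2  [2·M = A+B = (7, 4)+(2, 12)]
2. M_y = 8  [2·M = A+B = (7, 4)+(2, 12)]
   so M = (9/2, 8)
3. N_x = 10  [2·N = B+C = (2, 12)+(18, 3)]
4. N_y = 15/2  [2·N = B+C = (2, 12)+(18, 3)]
   so N = (10, 15/2)

N = (10, 15/2)
M = (9/2, 8)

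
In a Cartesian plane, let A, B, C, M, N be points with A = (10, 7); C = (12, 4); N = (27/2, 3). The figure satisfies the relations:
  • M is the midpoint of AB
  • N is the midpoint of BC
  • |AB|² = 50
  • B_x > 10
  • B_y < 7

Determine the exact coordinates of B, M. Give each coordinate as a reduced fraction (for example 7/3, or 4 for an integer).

1. B_x = 15  [B = 2·N−C = 2·(27/2, 3)−(12, 4)]
2. B_y = 2  [B = 2·N−C = 2·(27/2, 3)−(12, 4)]
   so B = (15, 2)
3. M_x = 25/2  [2·M = A+B = (10, 7)+(15, 2)]
4. M_y = 9/2  [2·M = A+B = (10, 7)+(15, 2)]
   so M = (25/2, 9/2)

B = (15, 2)
M = (25/2, 9/2)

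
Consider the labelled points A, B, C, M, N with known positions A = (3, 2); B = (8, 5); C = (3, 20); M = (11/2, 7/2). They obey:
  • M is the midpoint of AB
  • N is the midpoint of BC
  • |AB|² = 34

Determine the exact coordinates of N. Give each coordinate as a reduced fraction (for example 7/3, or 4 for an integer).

1. N_x = 11/2  [2·N = B+C = (8, 5)+(3, 20)]
2. N_y = 25/2  [2·N = B+C = (8, 5)+(3, 20)]
   so N = (11/2, 25/2)

N = (11/2, 25/2)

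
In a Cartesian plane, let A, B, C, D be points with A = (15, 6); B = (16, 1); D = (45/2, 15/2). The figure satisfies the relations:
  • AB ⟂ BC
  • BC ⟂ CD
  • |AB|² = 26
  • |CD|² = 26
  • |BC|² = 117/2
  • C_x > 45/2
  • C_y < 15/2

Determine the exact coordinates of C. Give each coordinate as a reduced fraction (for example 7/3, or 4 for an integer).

1. C_x = 47/2  [[AB ⟂ BC ⇒ 1x-5y-11=0] ∩ [|C−(45/2, 15/2)|²=26]]
2. C_y = 5/2  [[AB ⟂ BC ⇒ 1x-5y-11=0] ∩ [|C−(45/2, 15/2)|²=26]]
   so C = (47/2, 5/2)

C = (47/2, 5/2)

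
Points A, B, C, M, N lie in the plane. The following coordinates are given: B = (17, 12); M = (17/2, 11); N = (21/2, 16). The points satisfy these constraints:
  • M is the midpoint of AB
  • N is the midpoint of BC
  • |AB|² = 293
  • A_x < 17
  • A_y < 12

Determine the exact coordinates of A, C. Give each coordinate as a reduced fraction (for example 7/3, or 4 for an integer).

A = (0, 10)
C = (4, 20)

1. A_x = 0  [A = 2·M−B = 2·(17/2, 11)−(17, 12)]
2. A_y = 10  [A = 2·M−B = 2·(17/2, 11)−(17, 12)]
   so A = (0, 10)
3. C_x = 4  [C = 2·N−B = 2·(21/2, 16)−(17, 12)]
4. C_y = 20  [C = 2·N−B = 2·(21/2, 16)−(17, 12)]
   so C = (4, 20)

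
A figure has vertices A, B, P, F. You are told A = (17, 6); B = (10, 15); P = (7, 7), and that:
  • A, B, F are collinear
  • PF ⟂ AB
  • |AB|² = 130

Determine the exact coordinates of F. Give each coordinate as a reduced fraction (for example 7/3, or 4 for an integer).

1. F_x = 1657/130  [[A, B, F are collinear ⇒ -9x-7y+195=0] ∩ [PF ⟂ AB ⇒ -7x+9y-14=0]]
2. F_y = 1491/130  [[A, B, F are collinear ⇒ -9x-7y+195=0] ∩ [PF ⟂ AB ⇒ -7x+9y-14=0]]
   so F = (1657/130, 1491/130)

F = (1657/130, 1491/130)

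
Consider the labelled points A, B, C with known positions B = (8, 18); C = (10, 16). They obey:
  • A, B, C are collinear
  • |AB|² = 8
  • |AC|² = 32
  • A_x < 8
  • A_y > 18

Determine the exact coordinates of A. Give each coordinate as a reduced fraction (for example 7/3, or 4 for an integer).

A = (6, 20)

1. A_x = 6  [[A, B, C are collinear ⇒ 2x+2y-52=0] ∩ [|A−(8, 18)|²=8]]
2. A_y = 20  [[A, B, C are collinear ⇒ 2x+2y-52=0] ∩ [|A−(8, 18)|²=8]]
   so A = (6, 20)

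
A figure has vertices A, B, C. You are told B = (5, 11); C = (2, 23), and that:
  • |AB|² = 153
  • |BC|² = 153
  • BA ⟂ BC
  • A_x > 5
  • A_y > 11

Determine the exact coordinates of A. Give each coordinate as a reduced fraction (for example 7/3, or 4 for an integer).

1. A_x = 17  [[BA ⟂ BC ⇒ -3x+12y-117=0] ∩ [|A−(5, 11)|²=153]]
2. A_y = 14  [[BA ⟂ BC ⇒ -3x+12y-117=0] ∩ [|A−(5, 11)|²=153]]
   so A = (17, 14)

A = (17, 14)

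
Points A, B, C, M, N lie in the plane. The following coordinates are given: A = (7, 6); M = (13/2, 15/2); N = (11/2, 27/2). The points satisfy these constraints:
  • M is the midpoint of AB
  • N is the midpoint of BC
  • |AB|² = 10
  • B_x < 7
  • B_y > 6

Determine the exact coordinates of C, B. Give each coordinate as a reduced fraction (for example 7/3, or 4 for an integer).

1. B_x = 6  [B = 2·M−A = 2·(13/2, 15/2)−(7, 6)]
2. B_y = 9  [B = 2·M−A = 2·(13/2, 15/2)−(7, 6)]
   so B = (6, 9)
3. C_x = 5  [C = 2·N−B = 2·(11/2, 27/2)−(6, 9)]
4. C_y = 18  [C = 2·N−B = 2·(11/2, 27/2)−(6, 9)]
   so C = (5, 18)

C = (5, 18)
B = (6, 9)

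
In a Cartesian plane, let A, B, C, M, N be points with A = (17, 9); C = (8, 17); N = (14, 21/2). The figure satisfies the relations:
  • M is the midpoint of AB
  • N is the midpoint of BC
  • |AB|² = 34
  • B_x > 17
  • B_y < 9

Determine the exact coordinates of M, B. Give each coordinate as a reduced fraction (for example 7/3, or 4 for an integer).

1. B_x = 20  [B = 2·N−C = 2·(14, 21/2)−(8, 17)]
2. B_y = 4  [B = 2·N−C = 2·(14, 21/2)−(8, 17)]
   so B = (20, 4)
3. M_x = 37/2  [2·M = A+B = (17, 9)+(20, 4)]
4. M_y = 13/2  [2·M = A+B = (17, 9)+(20, 4)]
   so M = (37/2, 13/2)

M = (37/2, 13/2)
B = (20, 4)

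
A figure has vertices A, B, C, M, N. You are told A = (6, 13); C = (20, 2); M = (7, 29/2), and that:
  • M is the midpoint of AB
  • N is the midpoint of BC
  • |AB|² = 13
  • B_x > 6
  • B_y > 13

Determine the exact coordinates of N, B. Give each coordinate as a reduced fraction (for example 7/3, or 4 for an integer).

1. B_x = 8  [B = 2·M−A = 2·(7, 29/2)−(6, 13)]
2. B_y = 16  [B = 2·M−A = 2·(7, 29/2)−(6, 13)]
   so B = (8, 16)
3. N_x = 14  [2·N = B+C = (8, 16)+(20, 2)]
4. N_y = 9  [2·N = B+C = (8, 16)+(20, 2)]
   so N = (14, 9)

N = (14, 9)
B = (8, 16)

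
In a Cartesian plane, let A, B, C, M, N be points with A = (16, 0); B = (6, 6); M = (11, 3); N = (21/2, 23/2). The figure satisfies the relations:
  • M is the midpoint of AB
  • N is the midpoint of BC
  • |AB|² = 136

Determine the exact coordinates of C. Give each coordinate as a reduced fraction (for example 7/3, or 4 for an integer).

1. C_x = 15  [C = 2·N−B = 2·(21/2, 23/2)−(6, 6)]
2. C_y = 17  [C = 2·N−B = 2·(21/2, 23/2)−(6, 6)]
   so C = (15, 17)

C = (15, 17)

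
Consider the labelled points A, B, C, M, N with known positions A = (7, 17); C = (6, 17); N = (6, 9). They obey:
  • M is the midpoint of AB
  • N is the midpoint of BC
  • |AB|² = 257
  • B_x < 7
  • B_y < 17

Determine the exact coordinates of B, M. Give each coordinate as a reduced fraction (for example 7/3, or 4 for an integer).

1. B_x = 6  [B = 2·N−C = 2·(6, 9)−(6, 17)]
2. B_y = 1  [B = 2·N−C = 2·(6, 9)−(6, 17)]
   so B = (6, 1)
3. M_x = 13/2  [2·M = A+B = (7, 17)+(6, 1)]
4. M_y = 9  [2·M = A+B = (7, 17)+(6, 1)]
   so M = (13/2, 9)

B = (6, 1)
M = (13/2, 9)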